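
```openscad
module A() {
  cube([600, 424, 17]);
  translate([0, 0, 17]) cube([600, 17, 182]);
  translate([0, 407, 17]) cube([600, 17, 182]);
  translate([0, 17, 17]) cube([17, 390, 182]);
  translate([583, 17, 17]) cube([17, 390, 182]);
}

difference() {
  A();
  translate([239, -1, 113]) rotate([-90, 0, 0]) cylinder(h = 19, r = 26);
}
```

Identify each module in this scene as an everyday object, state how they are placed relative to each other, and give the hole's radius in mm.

The subtracted cylinder has r = 26 mm.

A is an open box. The open box has a circular hole through its front wall. The hole's radius is 26 mm.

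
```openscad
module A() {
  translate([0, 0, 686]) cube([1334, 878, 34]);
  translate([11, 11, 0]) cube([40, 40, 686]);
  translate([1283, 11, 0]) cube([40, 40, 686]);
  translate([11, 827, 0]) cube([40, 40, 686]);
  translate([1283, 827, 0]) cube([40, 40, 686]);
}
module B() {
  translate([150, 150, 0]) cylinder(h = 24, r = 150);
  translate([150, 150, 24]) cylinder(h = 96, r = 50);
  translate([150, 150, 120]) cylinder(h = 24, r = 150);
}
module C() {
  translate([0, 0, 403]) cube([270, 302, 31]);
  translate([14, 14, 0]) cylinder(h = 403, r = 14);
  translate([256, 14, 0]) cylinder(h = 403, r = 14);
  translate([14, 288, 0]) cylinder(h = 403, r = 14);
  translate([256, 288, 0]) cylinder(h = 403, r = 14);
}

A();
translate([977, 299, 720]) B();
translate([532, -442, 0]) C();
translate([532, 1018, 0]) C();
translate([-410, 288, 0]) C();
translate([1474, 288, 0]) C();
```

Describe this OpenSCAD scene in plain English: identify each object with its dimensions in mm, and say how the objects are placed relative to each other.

A is a table with a 1334×878 mm rectangular top, 34 mm thick, top surface at z = 720 mm, supported by four 40×40 mm square legs, each inset 11 mm from the nearest pair of top edges, running from the floor.

B is a spool: two coaxial disc flanges of radius 150 mm and thickness 24 mm, joined by a core cylinder of radius 50 mm and height 96 mm. The lower flange rests on z = 0 and the three cylinders share a vertical axis.

C is a four-legged stool. The seat is 270×302 mm, 31 mm thick, top at z = 434 mm. It stands on four round legs, each 28 mm in diameter, from z = 0 to the seat underside, each leg's axis is inset half a diameter from the nearest pair of seat edges (so the leg's bounding box is flush with the corner).

The spool is on top of the table. Four stools sit around the table at the −y, +y, −x, +x sides.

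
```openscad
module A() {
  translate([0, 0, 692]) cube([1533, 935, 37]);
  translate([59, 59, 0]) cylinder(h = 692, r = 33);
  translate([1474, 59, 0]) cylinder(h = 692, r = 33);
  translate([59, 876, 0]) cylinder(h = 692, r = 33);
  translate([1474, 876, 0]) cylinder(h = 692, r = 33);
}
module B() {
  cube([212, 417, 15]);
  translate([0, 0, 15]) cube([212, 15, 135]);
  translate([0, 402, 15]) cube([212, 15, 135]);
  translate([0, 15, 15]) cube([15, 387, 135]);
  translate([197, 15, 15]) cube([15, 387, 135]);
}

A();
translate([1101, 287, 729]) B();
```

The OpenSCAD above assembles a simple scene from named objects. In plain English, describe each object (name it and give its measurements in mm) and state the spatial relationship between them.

A is a rectangular dining table. The top is 1533×935×37 mm with its upper surface at z = 729 mm. It stands on four round legs of 66 mm diameter, each leg's bounding box inset 26 mm from the nearest pair of top edges, running from the floor to the underside of the top.

B is an open storage box with external size 212×417×150 mm and wall thickness 15 mm (the base is also 15 mm thick). The base covers the whole footprint; the four walls stand on the base, with the y-facing walls full-width and the x-facing walls fitting between their inner faces.

The open box is on top of the table.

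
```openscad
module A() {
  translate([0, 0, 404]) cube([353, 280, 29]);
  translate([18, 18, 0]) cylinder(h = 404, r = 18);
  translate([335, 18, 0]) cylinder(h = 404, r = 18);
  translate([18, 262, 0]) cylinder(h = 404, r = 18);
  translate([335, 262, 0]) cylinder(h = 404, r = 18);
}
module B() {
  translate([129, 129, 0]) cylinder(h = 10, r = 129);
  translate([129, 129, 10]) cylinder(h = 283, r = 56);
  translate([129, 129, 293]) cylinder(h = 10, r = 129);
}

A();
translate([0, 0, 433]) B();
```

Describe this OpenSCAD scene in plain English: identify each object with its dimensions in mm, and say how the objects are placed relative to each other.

A is a four-legged stool. The seat is a 353×280×29 mm slab whose top surface is at z = 433 mm; four round legs, each 36 mm in diameter, run from the floor (z = 0) to the underside of the seat, each leg's axis is inset half a diameter from the nearest pair of seat edges (so the leg's bounding box is flush with the corner).

B is a spool: two coaxial disc flanges of radius 129 mm and thickness 10 mm, joined by a core cylinder of radius 56 mm and height 283 mm. The lower flange rests on z = 0 and the three cylinders share a vertical axis.

The spool is on top of the stool.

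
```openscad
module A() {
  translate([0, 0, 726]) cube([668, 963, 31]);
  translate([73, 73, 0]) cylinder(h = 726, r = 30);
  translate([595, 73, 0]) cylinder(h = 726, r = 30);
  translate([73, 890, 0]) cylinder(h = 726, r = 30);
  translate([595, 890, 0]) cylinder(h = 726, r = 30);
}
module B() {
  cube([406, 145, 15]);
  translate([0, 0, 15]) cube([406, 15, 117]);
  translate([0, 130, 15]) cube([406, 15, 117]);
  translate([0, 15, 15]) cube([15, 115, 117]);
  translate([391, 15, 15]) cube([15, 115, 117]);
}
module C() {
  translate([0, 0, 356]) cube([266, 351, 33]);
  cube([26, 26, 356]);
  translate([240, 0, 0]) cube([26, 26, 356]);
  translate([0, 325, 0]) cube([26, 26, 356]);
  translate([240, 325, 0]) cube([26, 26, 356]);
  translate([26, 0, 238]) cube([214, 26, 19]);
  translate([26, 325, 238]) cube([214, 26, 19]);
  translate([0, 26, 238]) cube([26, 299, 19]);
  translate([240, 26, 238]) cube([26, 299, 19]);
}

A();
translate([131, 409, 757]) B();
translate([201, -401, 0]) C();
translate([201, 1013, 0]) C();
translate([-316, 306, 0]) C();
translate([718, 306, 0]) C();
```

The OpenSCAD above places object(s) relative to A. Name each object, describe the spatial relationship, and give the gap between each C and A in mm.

Each stool's nearest face is 50 mm from the table's bounding box.

A is a table. B is an open box. C is a stool. The open box is on top of the table, centred. Four stools sit around the table at the −y, +y, −x, +x sides. The gap between each stool and the table is 50 mm.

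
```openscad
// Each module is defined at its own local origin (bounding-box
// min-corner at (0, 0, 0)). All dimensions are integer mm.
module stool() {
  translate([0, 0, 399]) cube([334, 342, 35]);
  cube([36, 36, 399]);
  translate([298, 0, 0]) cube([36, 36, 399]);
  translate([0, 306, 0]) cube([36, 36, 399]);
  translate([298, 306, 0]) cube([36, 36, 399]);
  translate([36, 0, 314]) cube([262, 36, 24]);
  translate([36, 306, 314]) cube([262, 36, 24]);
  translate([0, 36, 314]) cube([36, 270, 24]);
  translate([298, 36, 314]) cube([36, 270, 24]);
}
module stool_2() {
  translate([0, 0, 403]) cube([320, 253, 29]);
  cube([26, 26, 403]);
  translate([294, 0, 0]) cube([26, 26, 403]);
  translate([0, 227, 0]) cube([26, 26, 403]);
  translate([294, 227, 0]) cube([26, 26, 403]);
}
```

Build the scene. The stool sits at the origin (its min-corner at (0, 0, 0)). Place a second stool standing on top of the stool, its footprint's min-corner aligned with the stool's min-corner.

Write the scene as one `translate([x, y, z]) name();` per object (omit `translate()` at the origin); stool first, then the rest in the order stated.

stool();
translate([0, 0, 434]) stool_2();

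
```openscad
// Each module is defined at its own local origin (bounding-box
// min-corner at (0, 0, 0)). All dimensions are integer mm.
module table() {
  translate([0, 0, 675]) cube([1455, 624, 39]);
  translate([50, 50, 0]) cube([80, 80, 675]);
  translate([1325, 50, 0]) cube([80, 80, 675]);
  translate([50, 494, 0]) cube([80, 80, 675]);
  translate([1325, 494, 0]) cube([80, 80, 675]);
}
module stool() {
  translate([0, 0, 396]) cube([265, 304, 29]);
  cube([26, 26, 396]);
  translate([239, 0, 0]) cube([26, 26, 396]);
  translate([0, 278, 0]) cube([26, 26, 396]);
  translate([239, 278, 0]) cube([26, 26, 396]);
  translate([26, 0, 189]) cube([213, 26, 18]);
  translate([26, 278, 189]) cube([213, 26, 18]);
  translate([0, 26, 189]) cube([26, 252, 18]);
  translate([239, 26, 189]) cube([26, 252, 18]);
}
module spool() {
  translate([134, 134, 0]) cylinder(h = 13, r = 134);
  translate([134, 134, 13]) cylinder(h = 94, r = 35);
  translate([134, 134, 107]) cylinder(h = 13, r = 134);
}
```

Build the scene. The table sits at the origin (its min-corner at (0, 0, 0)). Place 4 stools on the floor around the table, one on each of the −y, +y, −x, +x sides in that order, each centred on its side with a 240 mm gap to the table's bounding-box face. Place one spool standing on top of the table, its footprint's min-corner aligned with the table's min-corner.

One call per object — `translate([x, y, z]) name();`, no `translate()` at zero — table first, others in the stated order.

table();
translate([595, -544, 0]) stool();
translate([595, 864, 0]) stool();
translate([-505, 160, 0]) stool();
translate([1695, 160, 0]) stool();
translate([0, 0, 714]) spool();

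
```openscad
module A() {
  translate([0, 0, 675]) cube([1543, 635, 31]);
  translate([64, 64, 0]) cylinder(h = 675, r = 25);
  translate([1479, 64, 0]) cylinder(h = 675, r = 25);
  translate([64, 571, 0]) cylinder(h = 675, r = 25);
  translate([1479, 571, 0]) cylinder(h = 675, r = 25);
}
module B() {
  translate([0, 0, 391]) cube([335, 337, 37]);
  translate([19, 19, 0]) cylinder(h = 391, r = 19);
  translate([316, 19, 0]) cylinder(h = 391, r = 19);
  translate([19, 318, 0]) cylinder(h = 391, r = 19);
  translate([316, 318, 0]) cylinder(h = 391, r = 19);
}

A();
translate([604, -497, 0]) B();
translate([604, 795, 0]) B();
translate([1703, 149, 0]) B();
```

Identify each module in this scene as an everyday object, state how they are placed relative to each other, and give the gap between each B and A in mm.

A is a table. B is a stool. Three stools sit around the table at the −y, +y, +x sides. The gap between each stool and the table is 160 mm.

Each stool's nearest face is 160 mm from the table's bounding box.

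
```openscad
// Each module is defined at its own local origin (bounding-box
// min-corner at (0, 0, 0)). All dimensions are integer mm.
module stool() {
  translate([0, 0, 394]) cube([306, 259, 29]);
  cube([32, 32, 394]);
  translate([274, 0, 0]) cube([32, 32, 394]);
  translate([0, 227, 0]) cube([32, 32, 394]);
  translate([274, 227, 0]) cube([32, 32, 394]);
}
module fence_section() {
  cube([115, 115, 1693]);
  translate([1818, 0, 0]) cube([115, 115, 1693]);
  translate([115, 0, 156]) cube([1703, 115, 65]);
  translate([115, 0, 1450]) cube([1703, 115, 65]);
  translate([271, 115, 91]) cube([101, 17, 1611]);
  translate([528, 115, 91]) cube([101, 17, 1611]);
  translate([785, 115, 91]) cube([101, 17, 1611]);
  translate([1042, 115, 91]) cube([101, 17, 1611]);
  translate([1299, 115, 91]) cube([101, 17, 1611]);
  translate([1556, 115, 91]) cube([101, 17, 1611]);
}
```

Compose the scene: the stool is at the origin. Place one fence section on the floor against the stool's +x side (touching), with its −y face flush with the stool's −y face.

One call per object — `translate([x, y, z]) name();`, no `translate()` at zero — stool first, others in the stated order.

stool();
translate([306, 0, 0]) fence_section();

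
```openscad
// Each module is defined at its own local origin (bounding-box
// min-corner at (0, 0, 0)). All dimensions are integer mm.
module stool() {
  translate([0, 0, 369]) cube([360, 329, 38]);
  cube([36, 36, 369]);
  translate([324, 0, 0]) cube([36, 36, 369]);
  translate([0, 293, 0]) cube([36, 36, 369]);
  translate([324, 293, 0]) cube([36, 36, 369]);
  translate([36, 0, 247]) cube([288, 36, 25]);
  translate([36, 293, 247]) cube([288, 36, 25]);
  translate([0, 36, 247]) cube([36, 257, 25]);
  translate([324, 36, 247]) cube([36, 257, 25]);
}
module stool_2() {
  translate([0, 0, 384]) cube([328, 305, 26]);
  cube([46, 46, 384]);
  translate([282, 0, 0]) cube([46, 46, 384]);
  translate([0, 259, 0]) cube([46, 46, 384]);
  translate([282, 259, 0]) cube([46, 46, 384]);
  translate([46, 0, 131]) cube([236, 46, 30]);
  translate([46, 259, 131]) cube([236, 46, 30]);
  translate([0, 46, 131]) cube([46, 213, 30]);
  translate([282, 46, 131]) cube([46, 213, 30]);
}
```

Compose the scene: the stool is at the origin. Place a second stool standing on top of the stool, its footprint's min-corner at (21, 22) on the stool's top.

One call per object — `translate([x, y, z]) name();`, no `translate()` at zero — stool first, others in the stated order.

stool();
translate([21, 22, 407]) stool_2();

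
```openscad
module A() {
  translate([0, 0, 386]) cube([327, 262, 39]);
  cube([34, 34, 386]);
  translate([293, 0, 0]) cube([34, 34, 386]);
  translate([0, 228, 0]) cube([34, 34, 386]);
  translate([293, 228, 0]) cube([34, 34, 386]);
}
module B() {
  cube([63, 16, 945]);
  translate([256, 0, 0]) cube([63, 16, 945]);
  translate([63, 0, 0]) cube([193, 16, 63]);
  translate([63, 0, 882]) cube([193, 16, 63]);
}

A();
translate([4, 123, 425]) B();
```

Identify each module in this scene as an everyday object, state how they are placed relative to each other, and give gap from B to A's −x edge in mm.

The picture frame's min-x is at 4; the stool's min-x is 0; gap = 4 mm.

A is a stool. B is a picture frame. The picture frame is on top of the stool, centred. The gap from the picture frame to the stool's −x edge is 4 mm.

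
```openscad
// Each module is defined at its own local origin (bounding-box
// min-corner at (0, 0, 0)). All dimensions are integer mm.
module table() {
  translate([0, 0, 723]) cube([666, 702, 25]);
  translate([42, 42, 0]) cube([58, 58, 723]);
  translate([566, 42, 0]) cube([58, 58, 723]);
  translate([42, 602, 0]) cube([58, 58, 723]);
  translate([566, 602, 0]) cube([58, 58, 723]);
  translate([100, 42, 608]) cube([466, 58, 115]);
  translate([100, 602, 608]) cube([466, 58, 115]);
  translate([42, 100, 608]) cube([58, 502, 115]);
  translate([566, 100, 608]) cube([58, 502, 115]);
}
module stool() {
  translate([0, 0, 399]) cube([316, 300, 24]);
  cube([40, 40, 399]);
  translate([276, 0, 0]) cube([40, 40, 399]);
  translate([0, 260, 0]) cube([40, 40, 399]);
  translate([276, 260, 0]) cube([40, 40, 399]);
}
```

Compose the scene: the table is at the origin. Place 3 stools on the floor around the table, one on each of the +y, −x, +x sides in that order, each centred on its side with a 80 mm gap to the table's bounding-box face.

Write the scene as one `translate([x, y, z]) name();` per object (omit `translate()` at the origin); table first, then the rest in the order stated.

table();
translate([175, 782, 0]) stool();
translate([-396, 201, 0]) stool();
translate([746, 201, 0]) stool();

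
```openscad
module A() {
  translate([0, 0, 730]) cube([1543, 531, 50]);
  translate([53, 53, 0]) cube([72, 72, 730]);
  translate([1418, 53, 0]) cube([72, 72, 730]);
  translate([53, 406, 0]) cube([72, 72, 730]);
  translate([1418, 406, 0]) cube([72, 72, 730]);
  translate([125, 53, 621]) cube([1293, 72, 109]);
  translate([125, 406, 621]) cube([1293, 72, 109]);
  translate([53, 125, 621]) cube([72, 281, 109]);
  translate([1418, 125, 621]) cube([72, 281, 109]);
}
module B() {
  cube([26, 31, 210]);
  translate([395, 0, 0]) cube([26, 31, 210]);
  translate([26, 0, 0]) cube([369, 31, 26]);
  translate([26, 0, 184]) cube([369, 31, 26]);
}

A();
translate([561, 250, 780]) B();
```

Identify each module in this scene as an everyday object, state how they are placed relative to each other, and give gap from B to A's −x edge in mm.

A is a table. B is a picture frame. The picture frame is on top of the table, centred. The gap from the picture frame to the table's −x edge is 561 mm.

The picture frame's min-x is at 561; the table's min-x is 0; gap = 561 mm.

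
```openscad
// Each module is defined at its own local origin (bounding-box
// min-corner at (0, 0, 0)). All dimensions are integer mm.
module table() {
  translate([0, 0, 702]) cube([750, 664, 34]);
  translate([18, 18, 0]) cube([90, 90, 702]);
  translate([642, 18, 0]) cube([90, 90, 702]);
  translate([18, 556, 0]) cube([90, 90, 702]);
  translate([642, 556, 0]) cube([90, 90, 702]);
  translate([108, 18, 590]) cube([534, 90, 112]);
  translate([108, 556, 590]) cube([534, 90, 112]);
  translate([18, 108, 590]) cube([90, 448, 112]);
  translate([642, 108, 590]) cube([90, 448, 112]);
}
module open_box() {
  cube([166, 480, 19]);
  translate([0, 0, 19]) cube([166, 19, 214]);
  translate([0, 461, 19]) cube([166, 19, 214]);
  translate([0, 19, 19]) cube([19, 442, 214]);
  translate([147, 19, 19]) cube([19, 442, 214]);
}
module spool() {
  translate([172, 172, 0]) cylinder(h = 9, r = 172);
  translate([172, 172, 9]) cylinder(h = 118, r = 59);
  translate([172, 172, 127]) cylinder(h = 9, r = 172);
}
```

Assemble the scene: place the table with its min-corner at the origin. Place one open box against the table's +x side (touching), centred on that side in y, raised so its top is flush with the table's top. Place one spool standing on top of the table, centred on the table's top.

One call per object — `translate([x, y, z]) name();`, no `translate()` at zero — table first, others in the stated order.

table();
translate([750, 92, 503]) open_box();
translate([203, 160, 736]) spool();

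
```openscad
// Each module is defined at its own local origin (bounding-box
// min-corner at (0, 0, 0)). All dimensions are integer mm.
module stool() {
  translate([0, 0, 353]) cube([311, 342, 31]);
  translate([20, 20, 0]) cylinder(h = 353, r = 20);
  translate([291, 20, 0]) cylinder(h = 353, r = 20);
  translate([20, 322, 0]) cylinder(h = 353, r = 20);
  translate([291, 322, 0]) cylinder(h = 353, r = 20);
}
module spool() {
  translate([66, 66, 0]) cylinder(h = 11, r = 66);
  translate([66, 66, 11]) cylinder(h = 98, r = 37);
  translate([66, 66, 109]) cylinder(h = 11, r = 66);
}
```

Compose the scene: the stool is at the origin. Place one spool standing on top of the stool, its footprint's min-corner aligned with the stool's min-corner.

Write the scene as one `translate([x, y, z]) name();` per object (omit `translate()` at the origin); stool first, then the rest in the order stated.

stool();
translate([0, 0, 384]) spool();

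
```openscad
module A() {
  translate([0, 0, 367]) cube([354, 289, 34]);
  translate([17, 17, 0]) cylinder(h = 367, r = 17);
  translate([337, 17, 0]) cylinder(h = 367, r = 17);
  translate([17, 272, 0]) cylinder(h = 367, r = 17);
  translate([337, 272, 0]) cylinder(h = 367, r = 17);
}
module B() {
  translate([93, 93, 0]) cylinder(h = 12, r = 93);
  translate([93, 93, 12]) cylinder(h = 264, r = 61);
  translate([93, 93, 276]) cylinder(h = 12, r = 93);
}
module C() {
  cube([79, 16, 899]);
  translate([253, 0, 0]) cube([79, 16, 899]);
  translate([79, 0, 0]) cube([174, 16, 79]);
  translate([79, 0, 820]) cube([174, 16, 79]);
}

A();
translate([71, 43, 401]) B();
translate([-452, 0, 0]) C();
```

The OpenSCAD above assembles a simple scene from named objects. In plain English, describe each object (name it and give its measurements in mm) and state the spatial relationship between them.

A is a four-legged stool. The seat is a 354×289×34 mm slab whose top surface is at z = 401 mm; four round legs, each 34 mm in diameter, run from the floor (z = 0) to the underside of the seat, each leg's axis is inset half a diameter from the nearest pair of seat edges (so the leg's bounding box is flush with the corner).

B is a spool: two coaxial disc flanges of radius 93 mm and thickness 12 mm, joined by a core cylinder of radius 61 mm and height 264 mm. The lower flange rests on z = 0 and the three cylinders share a vertical axis.

C is a picture frame with a 174×741 mm rectangular opening (x by z) and a uniform 79 mm border on every side. Frame depth is 16 mm along y. It is built from two vertical stiles running the full outside height and two horizontal rails spanning the gap between the stiles.

The spool is on top of the stool. The picture frame is on the floor beside the stool on its −x side.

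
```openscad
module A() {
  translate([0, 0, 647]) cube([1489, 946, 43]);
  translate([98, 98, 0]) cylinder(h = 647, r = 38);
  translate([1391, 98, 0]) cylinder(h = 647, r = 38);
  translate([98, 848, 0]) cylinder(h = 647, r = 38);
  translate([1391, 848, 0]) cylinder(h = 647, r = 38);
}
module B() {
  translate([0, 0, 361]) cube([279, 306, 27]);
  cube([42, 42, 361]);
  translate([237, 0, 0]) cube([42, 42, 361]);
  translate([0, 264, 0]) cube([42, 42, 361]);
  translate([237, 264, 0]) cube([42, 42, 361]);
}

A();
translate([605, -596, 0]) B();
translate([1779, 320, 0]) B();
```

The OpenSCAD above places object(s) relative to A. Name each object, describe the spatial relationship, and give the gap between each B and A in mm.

A is a table. B is a stool. Two stools sit around the table at the −y, +x sides. The gap between each stool and the table is 290 mm.

Each stool's nearest face is 290 mm from the table's bounding box.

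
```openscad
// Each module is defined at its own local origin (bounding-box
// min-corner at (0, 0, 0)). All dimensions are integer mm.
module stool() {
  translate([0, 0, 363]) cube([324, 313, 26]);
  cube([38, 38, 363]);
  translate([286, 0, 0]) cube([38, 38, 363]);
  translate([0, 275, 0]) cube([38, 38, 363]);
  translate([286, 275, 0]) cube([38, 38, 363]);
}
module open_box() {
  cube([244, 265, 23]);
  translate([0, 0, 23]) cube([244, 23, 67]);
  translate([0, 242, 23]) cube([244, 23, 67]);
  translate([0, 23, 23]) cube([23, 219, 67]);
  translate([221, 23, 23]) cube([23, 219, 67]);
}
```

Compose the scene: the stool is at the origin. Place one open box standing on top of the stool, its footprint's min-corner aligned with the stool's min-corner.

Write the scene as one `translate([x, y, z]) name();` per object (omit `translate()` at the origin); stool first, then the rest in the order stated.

stool();
translate([0, 0, 389]) open_box();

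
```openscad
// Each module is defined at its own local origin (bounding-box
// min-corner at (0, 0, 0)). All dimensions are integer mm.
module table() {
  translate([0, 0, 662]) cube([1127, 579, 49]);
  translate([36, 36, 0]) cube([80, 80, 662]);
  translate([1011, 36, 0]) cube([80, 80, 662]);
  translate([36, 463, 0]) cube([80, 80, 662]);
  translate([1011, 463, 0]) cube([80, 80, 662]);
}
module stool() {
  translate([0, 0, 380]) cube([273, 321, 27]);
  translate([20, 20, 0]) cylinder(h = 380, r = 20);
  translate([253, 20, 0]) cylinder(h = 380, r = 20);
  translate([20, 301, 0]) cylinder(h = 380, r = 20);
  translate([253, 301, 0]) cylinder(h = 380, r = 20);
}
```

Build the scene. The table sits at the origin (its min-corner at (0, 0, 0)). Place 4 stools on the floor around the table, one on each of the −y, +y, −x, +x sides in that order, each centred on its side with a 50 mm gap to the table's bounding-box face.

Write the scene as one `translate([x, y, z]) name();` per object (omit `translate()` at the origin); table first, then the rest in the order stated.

table();
translate([427, -371, 0]) stool();
translate([427, 629, 0]) stool();
translate([-323, 129, 0]) stool();
translate([1177, 129, 0]) stool();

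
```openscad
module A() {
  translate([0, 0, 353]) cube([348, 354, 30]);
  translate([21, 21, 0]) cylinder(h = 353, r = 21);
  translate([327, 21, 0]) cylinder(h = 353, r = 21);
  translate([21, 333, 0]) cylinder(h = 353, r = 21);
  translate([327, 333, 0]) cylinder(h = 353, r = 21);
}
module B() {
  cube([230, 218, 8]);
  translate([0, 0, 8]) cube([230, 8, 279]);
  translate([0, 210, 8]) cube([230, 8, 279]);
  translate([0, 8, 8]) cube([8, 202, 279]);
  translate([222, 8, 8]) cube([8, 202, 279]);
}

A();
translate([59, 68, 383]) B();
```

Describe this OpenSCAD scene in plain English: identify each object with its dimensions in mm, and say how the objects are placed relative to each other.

A is a four-legged stool. The seat is 348×354 mm, 30 mm thick, top at z = 383 mm. It stands on four round legs, each 42 mm in diameter, from z = 0 to the seat underside, each leg's axis is inset half a diameter from the nearest pair of seat edges (so the leg's bounding box is flush with the corner).

B is an open-topped rectangular box: outside dimensions 230×218×287 mm, with a uniform wall and base thickness of 8 mm. The base is a full 230×218 slab on the floor; four walls sit on top of the base. The front and back walls (the −y and +y sides) span the full width; the two side walls fit between them.

The open box is on top of the stool, centred.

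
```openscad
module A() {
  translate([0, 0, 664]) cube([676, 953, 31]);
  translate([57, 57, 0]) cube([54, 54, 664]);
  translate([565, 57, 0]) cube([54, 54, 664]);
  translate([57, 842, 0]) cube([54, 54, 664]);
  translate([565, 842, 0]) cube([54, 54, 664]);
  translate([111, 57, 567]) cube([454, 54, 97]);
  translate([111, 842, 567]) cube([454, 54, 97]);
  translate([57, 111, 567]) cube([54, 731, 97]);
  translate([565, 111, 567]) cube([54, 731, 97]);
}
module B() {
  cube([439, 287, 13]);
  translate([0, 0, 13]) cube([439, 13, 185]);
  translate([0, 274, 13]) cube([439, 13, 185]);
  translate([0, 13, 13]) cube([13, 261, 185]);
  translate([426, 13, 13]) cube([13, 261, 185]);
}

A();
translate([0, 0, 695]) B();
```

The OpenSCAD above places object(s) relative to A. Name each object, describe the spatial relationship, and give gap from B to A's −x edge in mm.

The open box's min-x is at 0; the table's min-x is 0; gap = 0 mm.

A is a table. B is an open box. The open box is on top of the table. The gap from the open box to the table's −x edge is 0 mm.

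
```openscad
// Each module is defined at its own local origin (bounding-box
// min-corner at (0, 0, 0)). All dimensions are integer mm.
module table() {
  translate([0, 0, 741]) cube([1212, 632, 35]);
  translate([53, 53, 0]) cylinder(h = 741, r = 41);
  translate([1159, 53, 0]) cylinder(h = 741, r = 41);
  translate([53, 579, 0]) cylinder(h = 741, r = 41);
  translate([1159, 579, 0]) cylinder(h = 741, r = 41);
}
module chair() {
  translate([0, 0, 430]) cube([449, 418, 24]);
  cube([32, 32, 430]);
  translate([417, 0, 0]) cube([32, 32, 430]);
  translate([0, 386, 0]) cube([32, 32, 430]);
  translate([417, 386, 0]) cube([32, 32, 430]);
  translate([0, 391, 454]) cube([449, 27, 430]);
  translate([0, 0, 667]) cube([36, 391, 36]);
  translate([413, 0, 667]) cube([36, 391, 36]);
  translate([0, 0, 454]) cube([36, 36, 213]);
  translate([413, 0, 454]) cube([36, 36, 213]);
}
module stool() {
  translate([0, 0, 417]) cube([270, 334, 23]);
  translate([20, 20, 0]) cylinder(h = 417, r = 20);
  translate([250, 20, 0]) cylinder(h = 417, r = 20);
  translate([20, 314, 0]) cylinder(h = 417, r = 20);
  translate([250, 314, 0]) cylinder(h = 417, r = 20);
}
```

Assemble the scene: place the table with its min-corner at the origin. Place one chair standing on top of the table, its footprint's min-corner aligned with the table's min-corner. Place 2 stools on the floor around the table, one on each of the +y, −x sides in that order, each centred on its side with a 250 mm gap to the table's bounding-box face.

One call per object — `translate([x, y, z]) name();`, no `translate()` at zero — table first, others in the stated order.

table();
translate([0, 0, 776]) chair();
translate([471, 882, 0]) stool();
translate([-520, 149, 0]) stool();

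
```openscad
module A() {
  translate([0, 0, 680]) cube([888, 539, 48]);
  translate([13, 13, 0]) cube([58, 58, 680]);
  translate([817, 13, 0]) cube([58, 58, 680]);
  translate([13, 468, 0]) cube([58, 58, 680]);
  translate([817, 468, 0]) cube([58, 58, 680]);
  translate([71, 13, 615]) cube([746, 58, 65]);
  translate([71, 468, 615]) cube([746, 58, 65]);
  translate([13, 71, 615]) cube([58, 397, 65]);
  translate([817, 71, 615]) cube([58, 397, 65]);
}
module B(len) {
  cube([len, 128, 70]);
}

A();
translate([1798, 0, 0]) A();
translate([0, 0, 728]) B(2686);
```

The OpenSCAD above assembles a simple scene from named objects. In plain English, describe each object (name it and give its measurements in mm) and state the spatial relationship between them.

A is a rectangular dining table. The top is 888×539×48 mm with its upper surface at z = 728 mm. It stands on four 58×58 mm square legs, each inset 13 mm from the nearest pair of top edges, running from the floor to the underside of the top. Four apron rails, 58 mm thick and 65 mm tall, run between adjacent legs with their top edges flush with the underside of the top and their outer faces flush with the legs' outer faces.

B is a rectangular beam 2686 mm long (x), 128 mm deep (y), 70 mm thick (z).

The beam spans the tops of two tables placed 910 mm apart, resting at z = 728 mm.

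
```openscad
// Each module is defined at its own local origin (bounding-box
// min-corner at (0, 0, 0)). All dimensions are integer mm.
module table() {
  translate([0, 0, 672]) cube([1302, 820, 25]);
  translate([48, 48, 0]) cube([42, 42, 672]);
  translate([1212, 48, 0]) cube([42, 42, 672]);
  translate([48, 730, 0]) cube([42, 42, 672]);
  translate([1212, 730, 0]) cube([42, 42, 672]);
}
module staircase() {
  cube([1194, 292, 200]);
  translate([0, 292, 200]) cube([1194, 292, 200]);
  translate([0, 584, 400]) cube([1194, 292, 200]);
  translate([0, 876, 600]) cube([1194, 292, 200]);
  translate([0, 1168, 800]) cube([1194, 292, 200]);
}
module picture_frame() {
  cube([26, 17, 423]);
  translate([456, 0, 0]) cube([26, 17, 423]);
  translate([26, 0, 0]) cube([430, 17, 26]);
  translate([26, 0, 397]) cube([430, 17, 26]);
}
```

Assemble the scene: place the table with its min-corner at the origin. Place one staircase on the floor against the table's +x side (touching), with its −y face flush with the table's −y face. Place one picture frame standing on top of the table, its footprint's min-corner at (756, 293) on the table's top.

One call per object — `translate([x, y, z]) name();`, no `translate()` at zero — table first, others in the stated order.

table();
translate([1302, 0, 0]) staircase();
translate([756, 293, 697]) picture_frame();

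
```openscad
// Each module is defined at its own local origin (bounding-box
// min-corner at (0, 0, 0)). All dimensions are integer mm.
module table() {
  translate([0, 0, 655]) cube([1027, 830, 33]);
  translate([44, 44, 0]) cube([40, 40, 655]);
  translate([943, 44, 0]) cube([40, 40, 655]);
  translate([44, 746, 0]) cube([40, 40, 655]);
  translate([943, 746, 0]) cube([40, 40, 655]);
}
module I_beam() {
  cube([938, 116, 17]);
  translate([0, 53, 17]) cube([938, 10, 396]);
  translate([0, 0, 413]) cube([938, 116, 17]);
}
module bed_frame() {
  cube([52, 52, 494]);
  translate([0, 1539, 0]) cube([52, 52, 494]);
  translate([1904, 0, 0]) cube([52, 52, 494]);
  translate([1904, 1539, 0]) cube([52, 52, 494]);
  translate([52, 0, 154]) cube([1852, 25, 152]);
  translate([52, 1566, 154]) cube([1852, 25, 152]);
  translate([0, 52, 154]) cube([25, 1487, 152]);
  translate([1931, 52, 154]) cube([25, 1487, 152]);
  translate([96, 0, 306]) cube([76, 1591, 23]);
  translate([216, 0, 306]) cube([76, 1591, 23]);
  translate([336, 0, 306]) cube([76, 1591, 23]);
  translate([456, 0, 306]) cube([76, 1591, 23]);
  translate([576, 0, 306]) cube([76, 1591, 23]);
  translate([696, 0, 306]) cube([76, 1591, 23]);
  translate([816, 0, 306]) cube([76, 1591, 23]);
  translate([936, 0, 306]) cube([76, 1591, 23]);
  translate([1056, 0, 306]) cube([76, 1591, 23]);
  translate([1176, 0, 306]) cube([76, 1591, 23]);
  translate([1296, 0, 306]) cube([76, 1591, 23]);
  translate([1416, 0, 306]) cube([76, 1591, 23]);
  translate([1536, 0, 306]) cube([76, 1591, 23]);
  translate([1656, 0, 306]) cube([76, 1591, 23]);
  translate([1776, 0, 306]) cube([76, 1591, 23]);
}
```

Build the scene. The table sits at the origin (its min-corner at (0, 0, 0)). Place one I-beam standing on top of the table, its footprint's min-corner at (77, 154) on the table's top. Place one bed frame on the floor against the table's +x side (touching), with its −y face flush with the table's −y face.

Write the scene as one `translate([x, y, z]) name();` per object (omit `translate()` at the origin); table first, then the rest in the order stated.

table();
translate([77, 154, 688]) I_beam();
translate([1027, 0, 0]) bed_frame();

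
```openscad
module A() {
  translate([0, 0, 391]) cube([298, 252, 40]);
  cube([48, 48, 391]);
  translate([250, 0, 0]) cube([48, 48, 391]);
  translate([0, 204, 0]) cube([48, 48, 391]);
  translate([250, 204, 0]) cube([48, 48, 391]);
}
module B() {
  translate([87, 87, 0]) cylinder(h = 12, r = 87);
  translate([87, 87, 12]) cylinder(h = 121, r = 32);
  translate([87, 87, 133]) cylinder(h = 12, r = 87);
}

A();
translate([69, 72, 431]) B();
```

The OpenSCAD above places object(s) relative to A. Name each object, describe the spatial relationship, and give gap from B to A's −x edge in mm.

The spool's min-x is at 69; the stool's min-x is 0; gap = 69 mm.

A is a stool. B is a spool. The spool is on top of the stool. The gap from the spool to the stool's −x edge is 69 mm.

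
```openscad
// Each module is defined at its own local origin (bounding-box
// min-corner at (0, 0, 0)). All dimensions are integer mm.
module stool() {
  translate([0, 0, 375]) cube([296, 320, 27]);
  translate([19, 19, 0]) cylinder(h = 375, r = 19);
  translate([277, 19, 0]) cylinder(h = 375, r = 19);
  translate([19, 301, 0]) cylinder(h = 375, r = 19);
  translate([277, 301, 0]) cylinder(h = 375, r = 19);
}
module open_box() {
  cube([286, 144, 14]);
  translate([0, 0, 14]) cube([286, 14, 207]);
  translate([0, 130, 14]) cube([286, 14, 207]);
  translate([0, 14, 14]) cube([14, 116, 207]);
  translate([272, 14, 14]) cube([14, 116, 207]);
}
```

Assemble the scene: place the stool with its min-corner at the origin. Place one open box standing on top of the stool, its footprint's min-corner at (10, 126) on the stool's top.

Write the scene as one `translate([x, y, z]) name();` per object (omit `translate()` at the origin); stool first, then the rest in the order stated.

stool();
translate([10, 126, 402]) open_box();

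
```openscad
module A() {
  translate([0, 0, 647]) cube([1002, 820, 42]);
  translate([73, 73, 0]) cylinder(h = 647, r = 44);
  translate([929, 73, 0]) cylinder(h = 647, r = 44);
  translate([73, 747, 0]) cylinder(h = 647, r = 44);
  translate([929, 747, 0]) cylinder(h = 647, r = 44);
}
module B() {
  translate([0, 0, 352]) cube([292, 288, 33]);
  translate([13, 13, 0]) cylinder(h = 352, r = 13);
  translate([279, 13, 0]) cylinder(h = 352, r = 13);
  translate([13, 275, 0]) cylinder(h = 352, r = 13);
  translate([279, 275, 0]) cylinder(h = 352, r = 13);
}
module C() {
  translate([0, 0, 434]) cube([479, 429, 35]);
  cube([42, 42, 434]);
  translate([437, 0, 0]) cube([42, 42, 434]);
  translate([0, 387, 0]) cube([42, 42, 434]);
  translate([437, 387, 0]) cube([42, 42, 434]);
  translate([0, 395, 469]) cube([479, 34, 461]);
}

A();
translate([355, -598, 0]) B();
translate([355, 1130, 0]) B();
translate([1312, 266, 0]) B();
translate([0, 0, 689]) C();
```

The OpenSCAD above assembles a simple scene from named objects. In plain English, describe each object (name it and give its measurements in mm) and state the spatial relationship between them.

A is a table with a 1002×820 mm rectangular top, 42 mm thick, top surface at z = 689 mm, supported by four round legs of 88 mm diameter, each leg's bounding box inset 29 mm from the nearest pair of top edges, running from the floor.

B is a four-legged stool. The seat is 292×288 mm, 33 mm thick, top at z = 385 mm. It stands on four round legs, each 26 mm in diameter, from z = 0 to the seat underside, each leg's axis is inset half a diameter from the nearest pair of seat edges (so the leg's bounding box is flush with the corner).

C is a chair. The seat is a 479×429×35 mm slab with its top at z = 469 mm, on four 42×42 mm corner legs (flush with the seat edges, standing on z = 0). A flat backrest 34 mm thick, 461 mm tall, spans the full seat width and rises from the seat top along its +y edge, rear face flush with the rear of the seat.

Three stools sit around the table at the −y, +y, +x sides. The chair is on top of the table.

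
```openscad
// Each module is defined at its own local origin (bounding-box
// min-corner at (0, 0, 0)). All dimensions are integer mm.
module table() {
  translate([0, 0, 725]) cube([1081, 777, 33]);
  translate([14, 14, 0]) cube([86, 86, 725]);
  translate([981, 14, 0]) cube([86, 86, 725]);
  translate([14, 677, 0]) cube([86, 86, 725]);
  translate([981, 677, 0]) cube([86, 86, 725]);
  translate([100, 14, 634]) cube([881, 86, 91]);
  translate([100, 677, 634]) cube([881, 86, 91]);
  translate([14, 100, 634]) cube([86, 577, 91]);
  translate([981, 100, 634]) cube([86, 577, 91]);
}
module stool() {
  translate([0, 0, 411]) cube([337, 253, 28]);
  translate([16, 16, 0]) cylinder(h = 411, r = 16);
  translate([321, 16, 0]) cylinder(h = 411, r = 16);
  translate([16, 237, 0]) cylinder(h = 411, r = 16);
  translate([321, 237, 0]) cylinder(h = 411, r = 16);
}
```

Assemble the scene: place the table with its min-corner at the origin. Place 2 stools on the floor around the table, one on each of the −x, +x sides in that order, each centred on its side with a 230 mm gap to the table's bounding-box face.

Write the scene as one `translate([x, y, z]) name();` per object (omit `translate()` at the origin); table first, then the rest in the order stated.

table();
translate([-567, 262, 0]) stool();
translate([1311, 262, 0]) stool();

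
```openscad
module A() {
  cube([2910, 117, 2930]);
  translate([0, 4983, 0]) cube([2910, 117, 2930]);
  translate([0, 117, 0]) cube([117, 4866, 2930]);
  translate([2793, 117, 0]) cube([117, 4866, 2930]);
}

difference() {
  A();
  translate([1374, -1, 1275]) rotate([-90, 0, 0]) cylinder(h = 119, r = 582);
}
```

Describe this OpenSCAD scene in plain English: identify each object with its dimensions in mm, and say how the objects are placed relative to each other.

A is the wall frame of a small rectangular building: four walls, each 2930 mm tall and 117 mm thick, enclosing a footprint 2910 mm (x) by 5100 mm (y) outside-to-outside, with no floor or roof. The front and back walls (the −y and +y sides) span the full width; the two side walls fit between them.

The house frame has a circular hole of radius 582 mm through its front wall, centred at (x = 1374, z = 1275).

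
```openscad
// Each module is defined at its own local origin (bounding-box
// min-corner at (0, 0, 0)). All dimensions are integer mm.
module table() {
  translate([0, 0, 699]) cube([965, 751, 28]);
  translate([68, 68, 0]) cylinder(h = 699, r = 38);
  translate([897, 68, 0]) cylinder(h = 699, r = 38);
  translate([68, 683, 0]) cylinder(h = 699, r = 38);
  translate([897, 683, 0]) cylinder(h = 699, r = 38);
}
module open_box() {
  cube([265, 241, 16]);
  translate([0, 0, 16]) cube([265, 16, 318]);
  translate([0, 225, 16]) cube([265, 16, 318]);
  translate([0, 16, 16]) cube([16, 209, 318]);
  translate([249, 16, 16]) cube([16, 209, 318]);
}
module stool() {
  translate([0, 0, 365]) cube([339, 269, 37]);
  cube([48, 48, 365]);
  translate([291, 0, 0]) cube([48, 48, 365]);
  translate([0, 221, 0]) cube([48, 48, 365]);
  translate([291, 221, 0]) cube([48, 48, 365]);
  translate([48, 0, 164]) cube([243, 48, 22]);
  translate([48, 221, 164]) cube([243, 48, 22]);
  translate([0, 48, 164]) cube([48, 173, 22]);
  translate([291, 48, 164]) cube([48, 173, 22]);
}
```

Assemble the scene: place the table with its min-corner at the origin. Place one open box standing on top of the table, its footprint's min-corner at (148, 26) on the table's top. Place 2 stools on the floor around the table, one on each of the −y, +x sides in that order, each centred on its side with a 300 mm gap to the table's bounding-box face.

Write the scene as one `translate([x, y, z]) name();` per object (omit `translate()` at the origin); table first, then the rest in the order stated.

table();
translate([148, 26, 727]) open_box();
translate([313, -569, 0]) stool();
translate([1265, 241, 0]) stool();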